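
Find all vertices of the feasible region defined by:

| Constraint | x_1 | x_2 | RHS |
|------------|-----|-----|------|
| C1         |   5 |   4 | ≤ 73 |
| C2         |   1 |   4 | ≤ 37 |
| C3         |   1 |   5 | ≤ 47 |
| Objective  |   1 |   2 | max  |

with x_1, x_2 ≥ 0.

(0, 0), (14.6, 0), (9, 7), (0, 9.25)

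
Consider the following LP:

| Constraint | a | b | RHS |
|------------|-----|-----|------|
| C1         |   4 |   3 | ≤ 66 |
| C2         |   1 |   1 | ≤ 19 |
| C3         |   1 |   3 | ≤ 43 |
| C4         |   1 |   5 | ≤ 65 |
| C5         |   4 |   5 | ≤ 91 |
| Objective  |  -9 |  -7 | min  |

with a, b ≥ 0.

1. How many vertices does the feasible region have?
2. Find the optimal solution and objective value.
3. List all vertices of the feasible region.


1. 5
2. a = 9, b = 10, z = -151
3. (0, 0), (16.5, 0), (9, 10), (7.5, 11.5), (0, 13)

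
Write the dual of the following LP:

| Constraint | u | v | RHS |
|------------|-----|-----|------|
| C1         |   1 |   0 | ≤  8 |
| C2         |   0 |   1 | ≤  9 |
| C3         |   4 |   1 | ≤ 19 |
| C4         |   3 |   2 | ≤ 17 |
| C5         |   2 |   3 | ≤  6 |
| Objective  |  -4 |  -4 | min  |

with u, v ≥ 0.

Primal min cᵀx s.t. Ax ≤ b, x ≥ 0  →  Dual max −bᵀy s.t. Aᵀy ≥ −c, y ≥ 0.

Maximize: z = -8y1 - 9y2 - 19y3 - 17y4 - 6y5

Subject to:
  y1 + 4y3 + 3y4 + 2y5 ≥ 4
  y2 + y3 + 2y4 + 3y5 ≥ 4
  y1, y2, y3, y4, y5 ≥ 0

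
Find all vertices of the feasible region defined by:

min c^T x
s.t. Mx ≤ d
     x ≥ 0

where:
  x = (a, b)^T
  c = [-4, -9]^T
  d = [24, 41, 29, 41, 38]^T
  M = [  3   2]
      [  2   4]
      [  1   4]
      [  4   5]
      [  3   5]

(0, 0), (8, 0), (5.429, 3.857), (3, 5.8), (1, 7), (0, 7.25)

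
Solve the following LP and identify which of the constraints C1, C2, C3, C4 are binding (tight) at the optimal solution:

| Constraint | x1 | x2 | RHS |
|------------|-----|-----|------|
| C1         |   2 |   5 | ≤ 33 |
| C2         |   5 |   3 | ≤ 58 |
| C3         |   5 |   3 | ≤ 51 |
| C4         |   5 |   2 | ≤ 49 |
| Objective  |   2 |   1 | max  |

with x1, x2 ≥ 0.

At x1 = 9, x2 = 2, compute slack b - a·x for each constraint:
  C1: 33 − 28 = 5  (slack)
  C2: 58 − 51 = 7  (slack)
  C3: 51 − 51 = 0  (binding)
  C4: 49 − 49 = 0  (binding)

Optimal: x1 = 9, x2 = 2
Binding: C3, C4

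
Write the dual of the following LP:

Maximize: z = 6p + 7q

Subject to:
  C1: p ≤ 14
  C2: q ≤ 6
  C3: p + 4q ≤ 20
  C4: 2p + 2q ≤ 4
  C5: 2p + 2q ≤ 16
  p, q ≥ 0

Primal max cᵀx s.t. Ax ≤ b, x ≥ 0  →  Dual min bᵀy s.t. Aᵀy ≥ c, y ≥ 0.

Minimize: z = 14y1 + 6y2 + 20y3 + 4y4 + 16y5

Subject to:
  y1 + y3 + 2y4 + 2y5 ≥ 6
  y2 + 4y3 + 2y4 + 2y5 ≥ 7
  y1, y2, y3, y4, y5 ≥ 0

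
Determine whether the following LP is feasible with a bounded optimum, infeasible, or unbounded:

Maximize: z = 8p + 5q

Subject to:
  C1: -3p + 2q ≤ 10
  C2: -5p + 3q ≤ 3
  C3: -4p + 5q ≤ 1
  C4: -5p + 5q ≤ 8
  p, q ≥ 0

Unbounded (objective can increase without bound)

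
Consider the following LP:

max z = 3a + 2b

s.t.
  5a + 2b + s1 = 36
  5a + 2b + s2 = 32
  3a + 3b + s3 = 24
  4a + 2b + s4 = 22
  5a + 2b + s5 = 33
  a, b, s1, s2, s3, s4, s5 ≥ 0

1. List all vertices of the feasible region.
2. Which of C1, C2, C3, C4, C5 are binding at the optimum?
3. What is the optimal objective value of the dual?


1. (0, 0), (5.5, 0), (3, 5), (0, 8)
2. C3, C4
3. 19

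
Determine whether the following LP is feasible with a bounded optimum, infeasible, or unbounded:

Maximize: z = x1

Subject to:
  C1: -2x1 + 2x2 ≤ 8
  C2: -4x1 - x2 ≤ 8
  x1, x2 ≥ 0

Unbounded (objective can increase without bound)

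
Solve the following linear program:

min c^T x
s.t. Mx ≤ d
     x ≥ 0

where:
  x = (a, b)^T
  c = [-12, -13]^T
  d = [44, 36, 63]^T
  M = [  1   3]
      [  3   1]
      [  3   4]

Evaluate the objective at each vertex of the feasible region:
  z(0, 0) = 0
  z(12, 0) = -144
  z(9, 9) = -225  ←
  z(2.6, 13.8) = -210.6
  z(0, 14.67) = -190.7
The minimum is at a = 9, b = 9.

a = 9, b = 9, z = -225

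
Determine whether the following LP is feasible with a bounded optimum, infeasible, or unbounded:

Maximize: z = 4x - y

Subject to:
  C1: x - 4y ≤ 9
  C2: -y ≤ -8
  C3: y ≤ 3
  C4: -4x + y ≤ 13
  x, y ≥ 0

Infeasible (no feasible solution exists)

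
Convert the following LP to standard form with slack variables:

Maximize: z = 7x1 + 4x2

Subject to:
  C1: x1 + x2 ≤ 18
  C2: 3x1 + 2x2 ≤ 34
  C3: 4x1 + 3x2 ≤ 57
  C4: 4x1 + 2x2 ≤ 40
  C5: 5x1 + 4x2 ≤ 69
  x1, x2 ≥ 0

max z = 7x1 + 4x2

s.t.
  x1 + x2 + s1 = 18
  3x1 + 2x2 + s2 = 34
  4x1 + 3x2 + s3 = 57
  4x1 + 2x2 + s4 = 40
  5x1 + 4x2 + s5 = 69
  x1, x2, s1, s2, s3, s4, s5 ≥ 0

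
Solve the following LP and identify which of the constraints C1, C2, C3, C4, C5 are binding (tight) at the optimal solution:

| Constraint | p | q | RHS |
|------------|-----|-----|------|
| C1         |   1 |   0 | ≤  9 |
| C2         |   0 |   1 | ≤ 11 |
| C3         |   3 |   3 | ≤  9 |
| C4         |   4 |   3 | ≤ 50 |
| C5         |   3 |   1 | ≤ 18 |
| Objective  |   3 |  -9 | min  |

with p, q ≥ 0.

At p = 0, q = 3, compute slack b - a·x for each constraint:
  C1: 9 − 0 = 9  (slack)
  C2: 11 − 3 = 8  (slack)
  C3: 9 − 9 = 0  (binding)
  C4: 50 − 9 = 41  (slack)
  C5: 18 − 3 = 15  (slack)

Optimal: p = 0, q = 3
Binding: C3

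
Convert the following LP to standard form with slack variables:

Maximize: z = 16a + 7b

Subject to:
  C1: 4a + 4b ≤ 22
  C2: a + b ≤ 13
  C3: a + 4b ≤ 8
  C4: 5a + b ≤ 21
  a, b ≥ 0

max z = 16a + 7b

s.t.
  4a + 4b + s1 = 22
  a + b + s2 = 13
  a + 4b + s3 = 8
  5a + b + s4 = 21
  a, b, s1, s2, s3, s4 ≥ 0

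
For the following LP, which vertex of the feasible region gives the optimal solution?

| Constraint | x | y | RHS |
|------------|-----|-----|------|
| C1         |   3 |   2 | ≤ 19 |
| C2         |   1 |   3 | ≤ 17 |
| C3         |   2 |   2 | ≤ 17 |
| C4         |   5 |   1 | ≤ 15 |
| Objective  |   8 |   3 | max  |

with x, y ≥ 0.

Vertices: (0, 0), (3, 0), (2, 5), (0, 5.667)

Evaluate the objective at each vertex of the feasible region:
  z(0, 0) = 0
  z(3, 0) = 24
  z(2, 5) = 31  ←
  z(0, 5.667) = 17
The maximum is at x = 2, y = 5.

(2, 5)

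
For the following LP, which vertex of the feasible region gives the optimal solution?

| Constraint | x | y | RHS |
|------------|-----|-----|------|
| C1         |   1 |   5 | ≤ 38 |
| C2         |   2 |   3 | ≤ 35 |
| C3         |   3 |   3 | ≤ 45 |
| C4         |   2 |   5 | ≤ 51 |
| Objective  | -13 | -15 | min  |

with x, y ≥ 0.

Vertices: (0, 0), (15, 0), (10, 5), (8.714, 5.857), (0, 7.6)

Evaluate the objective at each vertex of the feasible region:
  z(0, 0) = 0
  z(15, 0) = -195
  z(10, 5) = -205  ←
  z(8.714, 5.857) = -201.1
  z(0, 7.6) = -114
The minimum is at x = 10, y = 5.

(10, 5)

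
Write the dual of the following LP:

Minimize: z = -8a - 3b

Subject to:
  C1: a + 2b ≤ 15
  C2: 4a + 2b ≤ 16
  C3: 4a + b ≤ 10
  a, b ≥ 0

Primal min cᵀx s.t. Ax ≤ b, x ≥ 0  →  Dual max −bᵀy s.t. Aᵀy ≥ −c, y ≥ 0.

Maximize: z = -15y1 - 16y2 - 10y3

Subject to:
  y1 + 4y2 + 4y3 ≥ 8
  2y1 + 2y2 + y3 ≥ 3
  y1, y2, y3 ≥ 0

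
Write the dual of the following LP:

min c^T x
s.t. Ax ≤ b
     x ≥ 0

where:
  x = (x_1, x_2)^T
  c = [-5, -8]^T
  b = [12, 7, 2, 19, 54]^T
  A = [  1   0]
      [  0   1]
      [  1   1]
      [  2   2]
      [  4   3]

Primal min cᵀx s.t. Ax ≤ b, x ≥ 0  →  Dual max −bᵀy s.t. Aᵀy ≥ −c, y ≥ 0.

Maximize: z = -12y1 - 7y2 - 2y3 - 19y4 - 54y5

Subject to:
  y1 + y3 + 2y4 + 4y5 ≥ 5
  y2 + y3 + 2y4 + 3y5 ≥ 8
  y1, y2, y3, y4, y5 ≥ 0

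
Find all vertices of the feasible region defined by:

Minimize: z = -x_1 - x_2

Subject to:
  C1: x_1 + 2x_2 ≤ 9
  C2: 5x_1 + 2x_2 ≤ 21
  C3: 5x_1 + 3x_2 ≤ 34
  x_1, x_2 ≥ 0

(0, 0), (4.2, 0), (3, 3), (0, 4.5)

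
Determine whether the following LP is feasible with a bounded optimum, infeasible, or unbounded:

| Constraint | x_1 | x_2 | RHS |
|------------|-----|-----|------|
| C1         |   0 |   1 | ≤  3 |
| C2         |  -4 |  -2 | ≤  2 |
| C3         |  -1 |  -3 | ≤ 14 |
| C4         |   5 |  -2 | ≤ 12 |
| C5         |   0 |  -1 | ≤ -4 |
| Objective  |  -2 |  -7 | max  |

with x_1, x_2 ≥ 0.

Infeasible (no feasible solution exists)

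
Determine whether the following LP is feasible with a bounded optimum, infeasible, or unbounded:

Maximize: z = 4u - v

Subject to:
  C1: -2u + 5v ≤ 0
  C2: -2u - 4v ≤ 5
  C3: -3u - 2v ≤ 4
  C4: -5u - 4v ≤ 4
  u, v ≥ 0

Unbounded (objective can increase without bound)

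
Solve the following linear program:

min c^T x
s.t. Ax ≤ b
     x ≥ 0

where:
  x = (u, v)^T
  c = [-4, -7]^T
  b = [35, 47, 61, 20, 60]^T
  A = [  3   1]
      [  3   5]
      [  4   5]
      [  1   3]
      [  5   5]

Evaluate the objective at each vertex of the feasible region:
  z(0, 0) = 0
  z(11.67, 0) = -46.67
  z(11.5, 0.5) = -49.5
  z(8, 4) = -60  ←
  z(0, 6.667) = -46.67
The minimum is at u = 8, v = 4.

u = 8, v = 4, z = -60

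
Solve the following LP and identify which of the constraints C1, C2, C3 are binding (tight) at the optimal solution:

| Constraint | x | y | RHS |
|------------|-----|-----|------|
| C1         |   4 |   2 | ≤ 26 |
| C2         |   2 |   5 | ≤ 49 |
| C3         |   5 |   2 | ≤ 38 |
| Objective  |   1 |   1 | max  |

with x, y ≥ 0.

At x = 2, y = 9, compute slack b - a·x for each constraint:
  C1: 26 − 26 = 0  (binding)
  C2: 49 − 49 = 0  (binding)
  C3: 38 − 28 = 10  (slack)

Optimal: x = 2, y = 9
Binding: C1, C2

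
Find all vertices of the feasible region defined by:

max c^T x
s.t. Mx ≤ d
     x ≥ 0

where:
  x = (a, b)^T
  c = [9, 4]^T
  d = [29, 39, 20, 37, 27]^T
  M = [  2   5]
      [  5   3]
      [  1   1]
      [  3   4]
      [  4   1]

(0, 0), (6.75, 0), (6, 3), (5.684, 3.526), (0, 5.8)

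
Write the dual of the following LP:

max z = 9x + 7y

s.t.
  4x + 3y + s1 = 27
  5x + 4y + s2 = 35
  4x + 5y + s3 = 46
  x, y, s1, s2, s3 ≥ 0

Primal max cᵀx s.t. Ax ≤ b, x ≥ 0  →  Dual min bᵀy s.t. Aᵀy ≥ c, y ≥ 0.

Minimize: z = 27y1 + 35y2 + 46y3

Subject to:
  4y1 + 5y2 + 4y3 ≥ 9
  3y1 + 4y2 + 5y3 ≥ 7
  y1, y2, y3 ≥ 0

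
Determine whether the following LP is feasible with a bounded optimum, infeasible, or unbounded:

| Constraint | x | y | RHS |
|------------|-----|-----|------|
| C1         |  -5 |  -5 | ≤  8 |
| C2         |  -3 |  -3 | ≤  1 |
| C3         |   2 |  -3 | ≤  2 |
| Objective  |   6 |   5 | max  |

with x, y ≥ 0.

Unbounded (objective can increase without bound)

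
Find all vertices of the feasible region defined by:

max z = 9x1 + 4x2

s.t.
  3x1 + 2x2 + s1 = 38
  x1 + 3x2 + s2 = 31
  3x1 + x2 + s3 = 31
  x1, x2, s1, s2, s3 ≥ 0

(0, 0), (10.33, 0), (8, 7), (7.429, 7.857), (0, 10.33)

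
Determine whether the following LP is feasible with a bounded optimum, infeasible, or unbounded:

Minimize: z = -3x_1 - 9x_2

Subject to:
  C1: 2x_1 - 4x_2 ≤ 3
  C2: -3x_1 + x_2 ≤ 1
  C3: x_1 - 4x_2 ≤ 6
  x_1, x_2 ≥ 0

Unbounded (objective can decrease without bound)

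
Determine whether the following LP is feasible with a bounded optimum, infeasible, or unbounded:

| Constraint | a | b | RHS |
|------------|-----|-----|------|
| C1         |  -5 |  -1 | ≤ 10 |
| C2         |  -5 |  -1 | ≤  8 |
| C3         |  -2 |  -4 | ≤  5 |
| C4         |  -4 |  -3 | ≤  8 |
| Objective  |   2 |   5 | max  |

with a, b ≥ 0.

Unbounded (objective can increase without bound)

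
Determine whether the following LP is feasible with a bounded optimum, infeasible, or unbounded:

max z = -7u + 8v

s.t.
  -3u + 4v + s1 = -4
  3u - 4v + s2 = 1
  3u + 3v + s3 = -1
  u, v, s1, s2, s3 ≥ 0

Infeasible (no feasible solution exists)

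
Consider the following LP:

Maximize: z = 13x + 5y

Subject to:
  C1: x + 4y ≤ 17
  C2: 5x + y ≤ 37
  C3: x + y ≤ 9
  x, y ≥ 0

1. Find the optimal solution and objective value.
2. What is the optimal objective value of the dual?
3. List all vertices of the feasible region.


1. x = 7, y = 2, z = 101
2. 101
3. (0, 0), (7.4, 0), (7, 2), (6.333, 2.667), (0, 4.25)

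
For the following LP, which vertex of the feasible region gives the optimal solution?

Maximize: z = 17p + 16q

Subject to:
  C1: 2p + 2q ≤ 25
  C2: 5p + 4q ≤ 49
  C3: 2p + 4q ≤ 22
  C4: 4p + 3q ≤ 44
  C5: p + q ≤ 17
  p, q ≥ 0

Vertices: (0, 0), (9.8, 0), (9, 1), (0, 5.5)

Evaluate the objective at each vertex of the feasible region:
  z(0, 0) = 0
  z(9.8, 0) = 166.6
  z(9, 1) = 169  ←
  z(0, 5.5) = 88
The maximum is at p = 9, q = 1.

(9, 1)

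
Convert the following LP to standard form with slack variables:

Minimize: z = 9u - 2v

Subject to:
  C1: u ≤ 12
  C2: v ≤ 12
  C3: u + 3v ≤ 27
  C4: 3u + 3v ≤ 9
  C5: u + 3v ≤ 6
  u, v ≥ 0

min z = 9u - 2v

s.t.
  u + s1 = 12
  v + s2 = 12
  u + 3v + s3 = 27
  3u + 3v + s4 = 9
  u + 3v + s5 = 6
  u, v, s1, s2, s3, s4, s5 ≥ 0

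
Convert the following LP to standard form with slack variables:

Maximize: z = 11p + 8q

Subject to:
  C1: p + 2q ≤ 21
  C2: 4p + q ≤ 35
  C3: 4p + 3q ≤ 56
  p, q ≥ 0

max z = 11p + 8q

s.t.
  p + 2q + s1 = 21
  4p + q + s2 = 35
  4p + 3q + s3 = 56
  p, q, s1, s2, s3 ≥ 0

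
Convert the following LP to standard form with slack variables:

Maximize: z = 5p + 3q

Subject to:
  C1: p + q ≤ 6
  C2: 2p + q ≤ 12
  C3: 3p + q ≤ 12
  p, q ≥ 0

max z = 5p + 3q

s.t.
  p + q + s1 = 6
  2p + q + s2 = 12
  3p + q + s3 = 12
  p, q, s1, s2, s3 ≥ 0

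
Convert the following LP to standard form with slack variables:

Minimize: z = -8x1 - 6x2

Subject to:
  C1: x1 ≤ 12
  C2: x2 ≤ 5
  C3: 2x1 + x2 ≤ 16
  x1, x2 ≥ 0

min z = -8x1 - 6x2

s.t.
  x1 + s1 = 12
  x2 + s2 = 5
  2x1 + x2 + s3 = 16
  x1, x2, s1, s2, s3 ≥ 0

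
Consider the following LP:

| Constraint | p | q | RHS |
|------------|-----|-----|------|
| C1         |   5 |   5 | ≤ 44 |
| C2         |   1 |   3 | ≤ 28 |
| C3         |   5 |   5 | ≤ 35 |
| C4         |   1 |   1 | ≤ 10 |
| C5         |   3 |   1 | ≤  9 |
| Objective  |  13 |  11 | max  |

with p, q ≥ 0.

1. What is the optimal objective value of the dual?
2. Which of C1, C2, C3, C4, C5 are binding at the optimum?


1. 79
2. C3, C5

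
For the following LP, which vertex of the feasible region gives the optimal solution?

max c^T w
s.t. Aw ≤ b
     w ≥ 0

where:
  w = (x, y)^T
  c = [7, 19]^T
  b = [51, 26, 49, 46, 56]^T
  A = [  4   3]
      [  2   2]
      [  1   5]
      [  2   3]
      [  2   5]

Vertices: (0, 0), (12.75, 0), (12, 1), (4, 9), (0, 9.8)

Evaluate the objective at each vertex of the feasible region:
  z(0, 0) = 0
  z(12.75, 0) = 89.25
  z(12, 1) = 103
  z(4, 9) = 199  ←
  z(0, 9.8) = 186.2
The maximum is at x = 4, y = 9.

(4, 9)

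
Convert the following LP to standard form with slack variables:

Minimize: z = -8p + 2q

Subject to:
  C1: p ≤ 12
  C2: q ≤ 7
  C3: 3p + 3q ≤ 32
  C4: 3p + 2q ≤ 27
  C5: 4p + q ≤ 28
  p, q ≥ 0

min z = -8p + 2q

s.t.
  p + s1 = 12
  q + s2 = 7
  3p + 3q + s3 = 32
  3p + 2q + s4 = 27
  4p + q + s5 = 28
  p, q, s1, s2, s3, s4, s5 ≥ 0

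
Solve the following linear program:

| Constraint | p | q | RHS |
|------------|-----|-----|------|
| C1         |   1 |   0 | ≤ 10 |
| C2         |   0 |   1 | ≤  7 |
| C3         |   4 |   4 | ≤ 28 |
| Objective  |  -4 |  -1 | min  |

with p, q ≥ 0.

Evaluate the objective at each vertex of the feasible region:
  z(0, 0) = 0
  z(7, 0) = -28  ←
  z(0, 7) = -7
The minimum is at p = 7, q = 0.

p = 7, q = 0, z = -28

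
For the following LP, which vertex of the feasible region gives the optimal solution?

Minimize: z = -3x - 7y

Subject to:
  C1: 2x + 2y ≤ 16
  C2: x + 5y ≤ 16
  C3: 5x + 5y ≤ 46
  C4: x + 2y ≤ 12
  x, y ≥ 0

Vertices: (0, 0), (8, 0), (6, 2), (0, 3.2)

Evaluate the objective at each vertex of the feasible region:
  z(0, 0) = 0
  z(8, 0) = -24
  z(6, 2) = -32  ←
  z(0, 3.2) = -22.4
The minimum is at x = 6, y = 2.

(6, 2)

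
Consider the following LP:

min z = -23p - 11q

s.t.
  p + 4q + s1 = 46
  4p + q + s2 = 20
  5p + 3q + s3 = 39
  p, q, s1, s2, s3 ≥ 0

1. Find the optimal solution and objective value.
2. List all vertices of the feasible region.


1. p = 3, q = 8, z = -157
2. (0, 0), (5, 0), (3, 8), (1.059, 11.24), (0, 11.5)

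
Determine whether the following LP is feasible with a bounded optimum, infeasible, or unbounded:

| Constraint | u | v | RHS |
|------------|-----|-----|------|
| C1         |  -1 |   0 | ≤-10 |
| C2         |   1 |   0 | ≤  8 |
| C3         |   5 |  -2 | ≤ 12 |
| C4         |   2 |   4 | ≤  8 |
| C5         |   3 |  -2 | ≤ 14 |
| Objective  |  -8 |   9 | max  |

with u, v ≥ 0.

Infeasible (no feasible solution exists)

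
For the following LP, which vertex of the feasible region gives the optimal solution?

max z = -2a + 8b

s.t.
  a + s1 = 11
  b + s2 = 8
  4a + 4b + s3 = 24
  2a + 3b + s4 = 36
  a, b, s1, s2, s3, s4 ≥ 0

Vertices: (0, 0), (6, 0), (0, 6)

Evaluate the objective at each vertex of the feasible region:
  z(0, 0) = 0
  z(6, 0) = -12
  z(0, 6) = 48  ←
The maximum is at a = 0, b = 6.

(0, 6)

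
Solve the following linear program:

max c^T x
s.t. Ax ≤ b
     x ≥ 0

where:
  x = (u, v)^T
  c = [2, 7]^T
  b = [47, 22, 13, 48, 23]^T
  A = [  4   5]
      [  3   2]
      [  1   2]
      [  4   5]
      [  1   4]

Evaluate the objective at each vertex of the feasible region:
  z(0, 0) = 0
  z(7.333, 0) = 14.67
  z(4.5, 4.25) = 38.75
  z(3, 5) = 41  ←
  z(0, 5.75) = 40.25
The maximum is at u = 3, v = 5.

u = 3, v = 5, z = 41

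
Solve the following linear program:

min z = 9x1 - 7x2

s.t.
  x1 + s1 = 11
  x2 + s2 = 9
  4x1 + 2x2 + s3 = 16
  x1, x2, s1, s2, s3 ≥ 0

Evaluate the objective at each vertex of the feasible region:
  z(0, 0) = 0
  z(4, 0) = 36
  z(0, 8) = -56  ←
The minimum is at x1 = 0, x2 = 8.

x1 = 0, x2 = 8, z = -56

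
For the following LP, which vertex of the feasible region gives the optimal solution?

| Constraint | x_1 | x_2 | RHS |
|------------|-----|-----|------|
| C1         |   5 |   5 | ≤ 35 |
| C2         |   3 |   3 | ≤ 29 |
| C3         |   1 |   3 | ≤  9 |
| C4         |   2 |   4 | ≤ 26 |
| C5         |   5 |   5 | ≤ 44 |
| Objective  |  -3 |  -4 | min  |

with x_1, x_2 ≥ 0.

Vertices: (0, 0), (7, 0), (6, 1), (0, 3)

Evaluate the objective at each vertex of the feasible region:
  z(0, 0) = 0
  z(7, 0) = -21
  z(6, 1) = -22  ←
  z(0, 3) = -12
The minimum is at x_1 = 6, x_2 = 1.

(6, 1)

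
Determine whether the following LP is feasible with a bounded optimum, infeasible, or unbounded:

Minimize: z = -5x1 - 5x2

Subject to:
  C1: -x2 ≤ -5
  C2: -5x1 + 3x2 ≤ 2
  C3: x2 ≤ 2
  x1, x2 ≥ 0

Infeasible (no feasible solution exists)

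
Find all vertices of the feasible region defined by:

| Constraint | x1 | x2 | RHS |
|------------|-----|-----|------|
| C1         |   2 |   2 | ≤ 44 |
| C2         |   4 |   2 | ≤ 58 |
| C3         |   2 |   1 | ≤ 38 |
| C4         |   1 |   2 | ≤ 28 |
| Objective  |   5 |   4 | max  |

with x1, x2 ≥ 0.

(0, 0), (14.5, 0), (10, 9), (0, 14)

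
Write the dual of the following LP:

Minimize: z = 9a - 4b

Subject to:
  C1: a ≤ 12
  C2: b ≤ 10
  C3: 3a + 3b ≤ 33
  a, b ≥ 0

Primal min cᵀx s.t. Ax ≤ b, x ≥ 0  →  Dual max −bᵀy s.t. Aᵀy ≥ −c, y ≥ 0.

Maximize: z = -12y1 - 10y2 - 33y3

Subject to:
  y1 + 3y3 ≥ -9
  y2 + 3y3 ≥ 4
  y1, y2, y3 ≥ 0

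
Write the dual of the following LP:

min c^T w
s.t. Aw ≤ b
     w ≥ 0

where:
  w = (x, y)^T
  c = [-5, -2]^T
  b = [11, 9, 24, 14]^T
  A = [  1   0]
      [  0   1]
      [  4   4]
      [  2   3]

Primal min cᵀx s.t. Ax ≤ b, x ≥ 0  →  Dual max −bᵀy s.t. Aᵀy ≥ −c, y ≥ 0.

Maximize: z = -11y1 - 9y2 - 24y3 - 14y4

Subject to:
  y1 + 4y3 + 2y4 ≥ 5
  y2 + 4y3 + 3y4 ≥ 2
  y1, y2, y3, y4 ≥ 0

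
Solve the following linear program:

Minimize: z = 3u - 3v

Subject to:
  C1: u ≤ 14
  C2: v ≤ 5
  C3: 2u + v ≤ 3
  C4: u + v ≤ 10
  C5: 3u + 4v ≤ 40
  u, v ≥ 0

Evaluate the objective at each vertex of the feasible region:
  z(0, 0) = 0
  z(1.5, 0) = 4.5
  z(0, 3) = -9  ←
The minimum is at u = 0, v = 3.

u = 0, v = 3, z = -9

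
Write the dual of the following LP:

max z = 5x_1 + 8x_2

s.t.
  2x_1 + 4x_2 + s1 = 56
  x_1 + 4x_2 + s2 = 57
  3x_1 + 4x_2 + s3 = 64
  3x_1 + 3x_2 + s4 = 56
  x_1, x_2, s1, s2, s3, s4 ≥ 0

Primal max cᵀx s.t. Ax ≤ b, x ≥ 0  →  Dual min bᵀy s.t. Aᵀy ≥ c, y ≥ 0.

Minimize: z = 56y1 + 57y2 + 64y3 + 56y4

Subject to:
  2y1 + y2 + 3y3 + 3y4 ≥ 5
  4y1 + 4y2 + 4y3 + 3y4 ≥ 8
  y1, y2, y3, y4 ≥ 0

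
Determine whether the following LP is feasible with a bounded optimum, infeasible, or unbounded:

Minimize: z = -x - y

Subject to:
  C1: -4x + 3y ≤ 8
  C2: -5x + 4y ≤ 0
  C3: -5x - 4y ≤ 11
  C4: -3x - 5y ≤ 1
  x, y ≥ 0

Unbounded (objective can decrease without bound)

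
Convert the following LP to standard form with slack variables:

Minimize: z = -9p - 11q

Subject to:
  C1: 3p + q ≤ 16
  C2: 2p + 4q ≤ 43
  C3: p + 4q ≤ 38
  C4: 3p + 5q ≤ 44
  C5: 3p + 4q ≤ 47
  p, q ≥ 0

min z = -9p - 11q

s.t.
  3p + q + s1 = 16
  2p + 4q + s2 = 43
  p + 4q + s3 = 38
  3p + 5q + s4 = 44
  3p + 4q + s5 = 47
  p, q, s1, s2, s3, s4, s5 ≥ 0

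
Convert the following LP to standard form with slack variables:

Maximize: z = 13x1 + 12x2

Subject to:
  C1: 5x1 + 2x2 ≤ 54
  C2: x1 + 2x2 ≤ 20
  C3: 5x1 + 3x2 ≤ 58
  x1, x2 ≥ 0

max z = 13x1 + 12x2

s.t.
  5x1 + 2x2 + s1 = 54
  x1 + 2x2 + s2 = 20
  5x1 + 3x2 + s3 = 58
  x1, x2, s1, s2, s3 ≥ 0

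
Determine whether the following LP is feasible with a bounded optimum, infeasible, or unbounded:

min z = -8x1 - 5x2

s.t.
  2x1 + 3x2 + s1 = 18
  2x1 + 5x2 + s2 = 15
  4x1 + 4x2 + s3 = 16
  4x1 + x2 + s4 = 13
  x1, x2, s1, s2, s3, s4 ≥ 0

Feasible with a bounded optimal solution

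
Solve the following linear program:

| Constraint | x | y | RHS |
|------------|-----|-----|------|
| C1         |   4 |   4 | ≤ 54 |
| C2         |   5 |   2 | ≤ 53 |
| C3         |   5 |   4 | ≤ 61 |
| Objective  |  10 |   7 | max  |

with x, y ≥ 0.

Evaluate the objective at each vertex of the feasible region:
  z(0, 0) = 0
  z(10.6, 0) = 106
  z(9, 4) = 118  ←
  z(7, 6.5) = 115.5
  z(0, 13.5) = 94.5
The maximum is at x = 9, y = 4.

x = 9, y = 4, z = 118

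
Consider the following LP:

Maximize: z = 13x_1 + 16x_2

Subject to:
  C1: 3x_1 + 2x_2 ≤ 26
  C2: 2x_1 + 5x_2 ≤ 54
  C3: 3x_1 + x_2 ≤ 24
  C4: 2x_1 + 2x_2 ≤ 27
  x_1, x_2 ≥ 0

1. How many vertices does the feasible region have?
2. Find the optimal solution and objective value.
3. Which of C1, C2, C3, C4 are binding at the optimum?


1. 5
2. x_1 = 2, x_2 = 10, z = 186
3. C1, C2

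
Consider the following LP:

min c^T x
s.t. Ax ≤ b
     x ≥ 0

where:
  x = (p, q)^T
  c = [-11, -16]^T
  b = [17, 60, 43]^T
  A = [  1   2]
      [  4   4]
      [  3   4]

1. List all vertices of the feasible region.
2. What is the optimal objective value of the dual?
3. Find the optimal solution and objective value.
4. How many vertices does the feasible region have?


1. (0, 0), (14.33, 0), (9, 4), (0, 8.5)
2. -163
3. p = 9, q = 4, z = -163
4. 4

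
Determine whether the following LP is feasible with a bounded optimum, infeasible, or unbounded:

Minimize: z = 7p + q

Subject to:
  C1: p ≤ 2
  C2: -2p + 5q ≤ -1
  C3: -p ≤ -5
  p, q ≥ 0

Infeasible (no feasible solution exists)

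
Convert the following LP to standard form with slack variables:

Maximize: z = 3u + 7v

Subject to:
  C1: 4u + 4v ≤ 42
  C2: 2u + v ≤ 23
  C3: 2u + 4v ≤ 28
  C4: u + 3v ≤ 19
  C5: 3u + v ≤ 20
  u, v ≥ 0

max z = 3u + 7v

s.t.
  4u + 4v + s1 = 42
  2u + v + s2 = 23
  2u + 4v + s3 = 28
  u + 3v + s4 = 19
  3u + v + s5 = 20
  u, v, s1, s2, s3, s4, s5 ≥ 0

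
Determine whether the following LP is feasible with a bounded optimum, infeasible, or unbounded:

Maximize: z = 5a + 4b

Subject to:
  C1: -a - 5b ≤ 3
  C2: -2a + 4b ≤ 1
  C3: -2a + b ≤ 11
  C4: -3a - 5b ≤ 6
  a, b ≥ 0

Unbounded (objective can increase without bound)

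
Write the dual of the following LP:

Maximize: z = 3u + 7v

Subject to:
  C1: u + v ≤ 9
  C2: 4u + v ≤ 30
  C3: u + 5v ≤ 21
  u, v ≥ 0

Primal max cᵀx s.t. Ax ≤ b, x ≥ 0  →  Dual min bᵀy s.t. Aᵀy ≥ c, y ≥ 0.

Minimize: z = 9y1 + 30y2 + 21y3

Subject to:
  y1 + 4y2 + y3 ≥ 3
  y1 + y2 + 5y3 ≥ 7
  y1, y2, y3 ≥ 0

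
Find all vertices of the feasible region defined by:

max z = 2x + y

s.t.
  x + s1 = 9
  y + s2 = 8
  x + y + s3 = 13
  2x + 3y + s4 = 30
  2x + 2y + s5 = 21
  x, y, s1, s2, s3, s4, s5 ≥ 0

(0, 0), (9, 0), (9, 1.5), (2.5, 8), (0, 8)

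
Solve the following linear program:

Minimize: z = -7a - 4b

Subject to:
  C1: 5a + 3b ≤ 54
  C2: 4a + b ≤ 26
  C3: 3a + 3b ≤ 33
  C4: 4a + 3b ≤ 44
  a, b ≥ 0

Evaluate the objective at each vertex of the feasible region:
  z(0, 0) = 0
  z(6.5, 0) = -45.5
  z(5, 6) = -59  ←
  z(0, 11) = -44
The minimum is at a = 5, b = 6.

a = 5, b = 6, z = -59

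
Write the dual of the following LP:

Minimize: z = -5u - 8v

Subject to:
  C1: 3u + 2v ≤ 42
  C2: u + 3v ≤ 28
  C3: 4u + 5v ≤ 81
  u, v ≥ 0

Primal min cᵀx s.t. Ax ≤ b, x ≥ 0  →  Dual max −bᵀy s.t. Aᵀy ≥ −c, y ≥ 0.

Maximize: z = -42y1 - 28y2 - 81y3

Subject to:
  3y1 + y2 + 4y3 ≥ 5
  2y1 + 3y2 + 5y3 ≥ 8
  y1, y2, y3 ≥ 0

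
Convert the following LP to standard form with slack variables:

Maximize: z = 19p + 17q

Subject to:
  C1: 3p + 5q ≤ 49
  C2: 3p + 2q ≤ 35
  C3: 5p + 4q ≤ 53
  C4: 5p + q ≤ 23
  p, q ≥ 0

max z = 19p + 17q

s.t.
  3p + 5q + s1 = 49
  3p + 2q + s2 = 35
  5p + 4q + s3 = 53
  5p + q + s4 = 23
  p, q, s1, s2, s3, s4 ≥ 0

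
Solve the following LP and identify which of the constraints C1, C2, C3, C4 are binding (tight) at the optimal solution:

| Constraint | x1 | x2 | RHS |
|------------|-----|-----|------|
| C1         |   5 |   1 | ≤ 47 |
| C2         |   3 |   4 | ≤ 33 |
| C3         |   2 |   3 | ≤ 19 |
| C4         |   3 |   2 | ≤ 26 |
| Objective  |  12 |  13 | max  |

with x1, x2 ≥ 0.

At x1 = 8, x2 = 1, compute slack b - a·x for each constraint:
  C1: 47 − 41 = 6  (slack)
  C2: 33 − 28 = 5  (slack)
  C3: 19 − 19 = 0  (binding)
  C4: 26 − 26 = 0  (binding)

Optimal: x1 = 8, x2 = 1
Binding: C3, C4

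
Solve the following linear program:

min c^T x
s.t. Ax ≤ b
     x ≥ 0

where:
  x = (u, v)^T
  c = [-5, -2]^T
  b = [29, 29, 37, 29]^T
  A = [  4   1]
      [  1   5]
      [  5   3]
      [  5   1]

Evaluate the objective at each vertex of the feasible region:
  z(0, 0) = 0
  z(5.8, 0) = -29
  z(5, 4) = -33  ←
  z(4.455, 4.909) = -32.09
  z(0, 5.8) = -11.6
The minimum is at u = 5, v = 4.

u = 5, v = 4, z = -33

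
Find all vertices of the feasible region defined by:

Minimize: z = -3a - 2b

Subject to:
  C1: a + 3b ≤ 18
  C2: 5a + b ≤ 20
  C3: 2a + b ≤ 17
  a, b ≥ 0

(0, 0), (4, 0), (3, 5), (0, 6)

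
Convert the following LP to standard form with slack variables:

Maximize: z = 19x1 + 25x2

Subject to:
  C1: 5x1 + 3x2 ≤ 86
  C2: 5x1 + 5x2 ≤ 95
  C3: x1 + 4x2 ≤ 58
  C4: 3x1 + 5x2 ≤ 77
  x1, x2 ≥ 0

max z = 19x1 + 25x2

s.t.
  5x1 + 3x2 + s1 = 86
  5x1 + 5x2 + s2 = 95
  x1 + 4x2 + s3 = 58
  3x1 + 5x2 + s4 = 77
  x1, x2, s1, s2, s3, s4 ≥ 0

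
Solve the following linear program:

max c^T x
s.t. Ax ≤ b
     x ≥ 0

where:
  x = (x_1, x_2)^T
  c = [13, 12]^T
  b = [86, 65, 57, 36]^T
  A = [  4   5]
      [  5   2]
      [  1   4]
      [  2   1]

Evaluate the objective at each vertex of the feasible region:
  z(0, 0) = 0
  z(13, 0) = 169
  z(9, 10) = 237  ←
  z(5.364, 12.91) = 224.6
  z(0, 14.25) = 171
The maximum is at x_1 = 9, x_2 = 10.

x_1 = 9, x_2 = 10, z = 237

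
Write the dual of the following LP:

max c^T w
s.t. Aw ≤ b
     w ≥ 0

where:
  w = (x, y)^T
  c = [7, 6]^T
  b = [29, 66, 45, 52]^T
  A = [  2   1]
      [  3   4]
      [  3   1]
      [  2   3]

Primal max cᵀx s.t. Ax ≤ b, x ≥ 0  →  Dual min bᵀy s.t. Aᵀy ≥ c, y ≥ 0.

Minimize: z = 29y1 + 66y2 + 45y3 + 52y4

Subject to:
  2y1 + 3y2 + 3y3 + 2y4 ≥ 7
  y1 + 4y2 + y3 + 3y4 ≥ 6
  y1, y2, y3, y4 ≥ 0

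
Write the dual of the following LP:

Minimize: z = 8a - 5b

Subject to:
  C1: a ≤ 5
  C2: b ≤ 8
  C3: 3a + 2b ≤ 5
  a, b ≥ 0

Primal min cᵀx s.t. Ax ≤ b, x ≥ 0  →  Dual max −bᵀy s.t. Aᵀy ≥ −c, y ≥ 0.

Maximize: z = -5y1 - 8y2 - 5y3

Subject to:
  y1 + 3y3 ≥ -8
  y2 + 2y3 ≥ 5
  y1, y2, y3 ≥ 0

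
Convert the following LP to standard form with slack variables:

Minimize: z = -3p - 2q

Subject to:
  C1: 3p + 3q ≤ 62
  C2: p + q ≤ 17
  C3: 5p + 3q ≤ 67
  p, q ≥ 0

min z = -3p - 2q

s.t.
  3p + 3q + s1 = 62
  p + q + s2 = 17
  5p + 3q + s3 = 67
  p, q, s1, s2, s3 ≥ 0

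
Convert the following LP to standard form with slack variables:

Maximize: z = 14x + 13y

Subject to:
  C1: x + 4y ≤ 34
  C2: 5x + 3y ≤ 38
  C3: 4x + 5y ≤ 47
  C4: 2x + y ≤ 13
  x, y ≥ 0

max z = 14x + 13y

s.t.
  x + 4y + s1 = 34
  5x + 3y + s2 = 38
  4x + 5y + s3 = 47
  2x + y + s4 = 13
  x, y, s1, s2, s3, s4 ≥ 0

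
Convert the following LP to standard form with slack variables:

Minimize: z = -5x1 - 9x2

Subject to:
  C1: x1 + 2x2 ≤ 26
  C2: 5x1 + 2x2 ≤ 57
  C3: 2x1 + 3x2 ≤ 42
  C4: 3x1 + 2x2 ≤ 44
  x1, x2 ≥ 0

min z = -5x1 - 9x2

s.t.
  x1 + 2x2 + s1 = 26
  5x1 + 2x2 + s2 = 57
  2x1 + 3x2 + s3 = 42
  3x1 + 2x2 + s4 = 44
  x1, x2, s1, s2, s3, s4 ≥ 0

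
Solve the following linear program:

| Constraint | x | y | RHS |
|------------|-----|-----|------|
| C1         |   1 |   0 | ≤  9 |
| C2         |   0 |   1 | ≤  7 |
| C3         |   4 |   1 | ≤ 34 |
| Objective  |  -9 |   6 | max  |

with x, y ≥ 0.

Evaluate the objective at each vertex of the feasible region:
  z(0, 0) = 0
  z(8.5, 0) = -76.5
  z(6.75, 7) = -18.75
  z(0, 7) = 42  ←
The maximum is at x = 0, y = 7.

x = 0, y = 7, z = 42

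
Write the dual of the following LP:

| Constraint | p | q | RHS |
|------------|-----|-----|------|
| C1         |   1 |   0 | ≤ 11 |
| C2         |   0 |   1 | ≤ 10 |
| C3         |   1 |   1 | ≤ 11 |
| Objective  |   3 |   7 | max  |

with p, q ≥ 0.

Primal max cᵀx s.t. Ax ≤ b, x ≥ 0  →  Dual min bᵀy s.t. Aᵀy ≥ c, y ≥ 0.

Minimize: z = 11y1 + 10y2 + 11y3

Subject to:
  y1 + y3 ≥ 3
  y2 + y3 ≥ 7
  y1, y2, y3 ≥ 0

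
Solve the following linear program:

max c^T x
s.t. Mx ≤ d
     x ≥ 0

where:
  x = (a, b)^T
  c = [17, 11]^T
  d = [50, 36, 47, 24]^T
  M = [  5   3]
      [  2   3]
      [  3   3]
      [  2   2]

Evaluate the objective at each vertex of the feasible region:
  z(0, 0) = 0
  z(10, 0) = 170
  z(7, 5) = 174  ←
  z(0, 12) = 132
The maximum is at a = 7, b = 5.

a = 7, b = 5, z = 174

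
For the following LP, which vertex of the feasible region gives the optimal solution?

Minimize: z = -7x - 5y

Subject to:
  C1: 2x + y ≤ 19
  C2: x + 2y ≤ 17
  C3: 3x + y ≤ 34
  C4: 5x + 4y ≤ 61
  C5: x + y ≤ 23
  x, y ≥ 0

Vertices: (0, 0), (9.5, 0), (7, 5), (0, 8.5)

Evaluate the objective at each vertex of the feasible region:
  z(0, 0) = 0
  z(9.5, 0) = -66.5
  z(7, 5) = -74  ←
  z(0, 8.5) = -42.5
The minimum is at x = 7, y = 5.

(7, 5)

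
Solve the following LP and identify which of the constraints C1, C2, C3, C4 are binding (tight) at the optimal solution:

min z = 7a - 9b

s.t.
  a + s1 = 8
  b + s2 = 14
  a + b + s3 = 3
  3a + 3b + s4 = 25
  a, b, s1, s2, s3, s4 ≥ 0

At a = 0, b = 3, compute slack b - a·x for each constraint:
  C1: 8 − 0 = 8  (slack)
  C2: 14 − 3 = 11  (slack)
  C3: 3 − 3 = 0  (binding)
  C4: 25 − 9 = 16  (slack)

Optimal: a = 0, b = 3
Binding: C3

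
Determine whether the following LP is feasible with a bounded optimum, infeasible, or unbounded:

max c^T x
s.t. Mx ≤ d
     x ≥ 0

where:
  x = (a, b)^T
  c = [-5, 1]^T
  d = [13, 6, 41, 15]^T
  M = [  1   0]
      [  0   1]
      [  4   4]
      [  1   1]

Feasible with a bounded optimal solution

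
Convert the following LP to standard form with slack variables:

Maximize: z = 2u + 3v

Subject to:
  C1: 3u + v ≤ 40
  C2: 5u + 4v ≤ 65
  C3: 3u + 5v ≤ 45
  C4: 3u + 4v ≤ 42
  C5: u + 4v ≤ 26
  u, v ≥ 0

max z = 2u + 3v

s.t.
  3u + v + s1 = 40
  5u + 4v + s2 = 65
  3u + 5v + s3 = 45
  3u + 4v + s4 = 42
  u + 4v + s5 = 26
  u, v, s1, s2, s3, s4, s5 ≥ 0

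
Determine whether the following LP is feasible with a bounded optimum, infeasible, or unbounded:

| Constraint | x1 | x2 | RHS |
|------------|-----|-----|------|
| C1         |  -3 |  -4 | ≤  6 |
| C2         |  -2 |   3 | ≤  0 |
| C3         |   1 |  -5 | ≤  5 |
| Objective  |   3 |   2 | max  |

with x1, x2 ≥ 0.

Unbounded (objective can increase without bound)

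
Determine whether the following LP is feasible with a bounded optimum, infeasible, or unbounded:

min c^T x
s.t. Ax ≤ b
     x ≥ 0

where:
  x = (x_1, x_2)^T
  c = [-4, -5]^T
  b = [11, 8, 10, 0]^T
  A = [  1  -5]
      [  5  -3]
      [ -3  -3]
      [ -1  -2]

Unbounded (objective can decrease without bound)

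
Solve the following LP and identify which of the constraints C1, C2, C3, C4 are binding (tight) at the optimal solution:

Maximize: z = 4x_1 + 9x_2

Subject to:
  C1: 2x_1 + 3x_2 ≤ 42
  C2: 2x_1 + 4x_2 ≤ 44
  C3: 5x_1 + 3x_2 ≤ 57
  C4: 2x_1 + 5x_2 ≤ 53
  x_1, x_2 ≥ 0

At x_1 = 4, x_2 = 9, compute slack b - a·x for each constraint:
  C1: 42 − 35 = 7  (slack)
  C2: 44 − 44 = 0  (binding)
  C3: 57 − 47 = 10  (slack)
  C4: 53 − 53 = 0  (binding)

Optimal: x_1 = 4, x_2 = 9
Binding: C2, C4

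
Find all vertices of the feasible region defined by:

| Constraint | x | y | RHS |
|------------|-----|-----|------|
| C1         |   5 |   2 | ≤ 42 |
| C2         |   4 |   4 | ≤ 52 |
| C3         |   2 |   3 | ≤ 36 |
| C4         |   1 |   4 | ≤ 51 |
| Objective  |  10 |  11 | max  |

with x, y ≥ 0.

(0, 0), (8.4, 0), (5.333, 7.667), (3, 10), (0, 12)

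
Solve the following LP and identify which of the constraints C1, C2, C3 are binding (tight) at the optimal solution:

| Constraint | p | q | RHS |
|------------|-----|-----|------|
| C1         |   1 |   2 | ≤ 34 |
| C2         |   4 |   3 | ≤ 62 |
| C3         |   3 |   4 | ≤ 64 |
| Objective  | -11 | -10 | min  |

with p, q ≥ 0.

At p = 8, q = 10, compute slack b - a·x for each constraint:
  C1: 34 − 28 = 6  (slack)
  C2: 62 − 62 = 0  (binding)
  C3: 64 − 64 = 0  (binding)

Optimal: p = 8, q = 10
Binding: C2, C3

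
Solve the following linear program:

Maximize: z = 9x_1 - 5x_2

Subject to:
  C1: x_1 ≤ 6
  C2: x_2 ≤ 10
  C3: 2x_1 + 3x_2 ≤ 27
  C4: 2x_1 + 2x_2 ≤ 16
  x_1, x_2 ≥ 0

Evaluate the objective at each vertex of the feasible region:
  z(0, 0) = 0
  z(6, 0) = 54  ←
  z(6, 2) = 44
  z(0, 8) = -40
The maximum is at x_1 = 6, x_2 = 0.

x_1 = 6, x_2 = 0, z = 54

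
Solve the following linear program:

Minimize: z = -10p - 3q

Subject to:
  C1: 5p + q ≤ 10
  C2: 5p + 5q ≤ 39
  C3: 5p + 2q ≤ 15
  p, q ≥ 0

Evaluate the objective at each vertex of the feasible region:
  z(0, 0) = 0
  z(2, 0) = -20
  z(1, 5) = -25  ←
  z(0, 7.5) = -22.5
The minimum is at p = 1, q = 5.

p = 1, q = 5, z = -25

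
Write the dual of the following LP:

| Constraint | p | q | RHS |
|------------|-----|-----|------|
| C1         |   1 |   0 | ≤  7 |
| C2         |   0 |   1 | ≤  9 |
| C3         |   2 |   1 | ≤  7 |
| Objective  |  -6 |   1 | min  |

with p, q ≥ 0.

Primal min cᵀx s.t. Ax ≤ b, x ≥ 0  →  Dual max −bᵀy s.t. Aᵀy ≥ −c, y ≥ 0.

Maximize: z = -7y1 - 9y2 - 7y3

Subject to:
  y1 + 2y3 ≥ 6
  y2 + y3 ≥ -1
  y1, y2, y3 ≥ 0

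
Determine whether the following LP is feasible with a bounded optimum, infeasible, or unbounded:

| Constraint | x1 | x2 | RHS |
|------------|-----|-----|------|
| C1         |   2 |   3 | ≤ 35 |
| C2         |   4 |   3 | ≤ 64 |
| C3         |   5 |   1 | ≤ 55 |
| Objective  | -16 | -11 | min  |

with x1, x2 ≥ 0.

Feasible with a bounded optimal solution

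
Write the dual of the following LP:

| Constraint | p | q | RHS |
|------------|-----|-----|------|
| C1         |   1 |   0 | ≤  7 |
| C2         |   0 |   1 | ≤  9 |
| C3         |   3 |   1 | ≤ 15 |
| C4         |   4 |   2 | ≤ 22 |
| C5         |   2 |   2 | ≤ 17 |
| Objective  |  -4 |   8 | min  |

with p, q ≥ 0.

Primal min cᵀx s.t. Ax ≤ b, x ≥ 0  →  Dual max −bᵀy s.t. Aᵀy ≥ −c, y ≥ 0.

Maximize: z = -7y1 - 9y2 - 15y3 - 22y4 - 17y5

Subject to:
  y1 + 3y3 + 4y4 + 2y5 ≥ 4
  y2 + y3 + 2y4 + 2y5 ≥ -8
  y1, y2, y3, y4, y5 ≥ 0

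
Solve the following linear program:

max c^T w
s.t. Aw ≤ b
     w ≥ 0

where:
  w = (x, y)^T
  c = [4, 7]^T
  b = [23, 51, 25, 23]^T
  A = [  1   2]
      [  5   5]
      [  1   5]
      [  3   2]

Evaluate the objective at each vertex of the feasible region:
  z(0, 0) = 0
  z(7.667, 0) = 30.67
  z(5, 4) = 48  ←
  z(0, 5) = 35
The maximum is at x = 5, y = 4.

x = 5, y = 4, z = 48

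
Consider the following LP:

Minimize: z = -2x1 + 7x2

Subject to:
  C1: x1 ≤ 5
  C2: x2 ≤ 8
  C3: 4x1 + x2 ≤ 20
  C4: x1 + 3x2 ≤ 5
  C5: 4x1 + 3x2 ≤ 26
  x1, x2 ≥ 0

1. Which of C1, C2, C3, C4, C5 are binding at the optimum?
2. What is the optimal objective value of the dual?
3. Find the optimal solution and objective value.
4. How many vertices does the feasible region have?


1. C1, C3, C4
2. -10
3. x1 = 5, x2 = 0, z = -10
4. 3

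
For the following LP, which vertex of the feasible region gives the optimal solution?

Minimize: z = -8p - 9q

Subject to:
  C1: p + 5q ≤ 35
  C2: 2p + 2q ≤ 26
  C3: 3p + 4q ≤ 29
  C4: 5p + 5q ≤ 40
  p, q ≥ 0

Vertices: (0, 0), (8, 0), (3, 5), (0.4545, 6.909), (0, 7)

Evaluate the objective at each vertex of the feasible region:
  z(0, 0) = 0
  z(8, 0) = -64
  z(3, 5) = -69  ←
  z(0.4545, 6.909) = -65.82
  z(0, 7) = -63
The minimum is at p = 3, q = 5.

(3, 5)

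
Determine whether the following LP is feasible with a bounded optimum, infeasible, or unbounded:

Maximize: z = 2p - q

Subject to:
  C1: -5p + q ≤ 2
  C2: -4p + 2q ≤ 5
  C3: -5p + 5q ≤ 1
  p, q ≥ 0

Unbounded (objective can increase without bound)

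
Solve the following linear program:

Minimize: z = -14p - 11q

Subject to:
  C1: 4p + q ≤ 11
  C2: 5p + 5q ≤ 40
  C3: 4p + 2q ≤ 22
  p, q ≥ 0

Evaluate the objective at each vertex of the feasible region:
  z(0, 0) = 0
  z(2.75, 0) = -38.5
  z(1, 7) = -91  ←
  z(0, 8) = -88
The minimum is at p = 1, q = 7.

p = 1, q = 7, z = -91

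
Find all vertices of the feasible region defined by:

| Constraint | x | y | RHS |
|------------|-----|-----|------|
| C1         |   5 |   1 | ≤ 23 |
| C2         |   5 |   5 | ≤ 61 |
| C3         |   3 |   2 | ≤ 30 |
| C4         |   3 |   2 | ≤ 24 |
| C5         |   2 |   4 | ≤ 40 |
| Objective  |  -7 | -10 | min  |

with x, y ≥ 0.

(0, 0), (4.6, 0), (3.143, 7.286), (2, 9), (0, 10)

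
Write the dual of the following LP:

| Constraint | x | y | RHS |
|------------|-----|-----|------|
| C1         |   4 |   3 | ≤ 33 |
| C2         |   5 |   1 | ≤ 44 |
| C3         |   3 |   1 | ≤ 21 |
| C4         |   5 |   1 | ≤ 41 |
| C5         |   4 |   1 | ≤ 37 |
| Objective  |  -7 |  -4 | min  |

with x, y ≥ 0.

Primal min cᵀx s.t. Ax ≤ b, x ≥ 0  →  Dual max −bᵀy s.t. Aᵀy ≥ −c, y ≥ 0.

Maximize: z = -33y1 - 44y2 - 21y3 - 41y4 - 37y5

Subject to:
  4y1 + 5y2 + 3y3 + 5y4 + 4y5 ≥ 7
  3y1 + y2 + y3 + y4 + y5 ≥ 4
  y1, y2, y3, y4, y5 ≥ 0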